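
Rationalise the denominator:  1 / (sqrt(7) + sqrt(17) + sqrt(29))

(-2*sqrt(3451) - 5*sqrt(29) + 19*sqrt(17) + 39*sqrt(7))/451

Group as (sqrt(7) + sqrt(17)) + sqrt(29); multiply by (sqrt(7) + sqrt(17)) - sqrt(29), then rationalise the remaining surd.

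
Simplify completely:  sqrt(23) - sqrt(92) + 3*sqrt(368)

11*sqrt(23)

sqrt(23) = sqrt(23); sqrt(92) = 2*sqrt(23); 3*sqrt(368) = 12*sqrt(23)
Combine: (1 - 2 + 12)·sqrt(23) = 11*sqrt(23)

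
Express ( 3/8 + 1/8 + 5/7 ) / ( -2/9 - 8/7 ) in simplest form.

-153/172

Numerator: 3/8 + 1/8 + 5/7 = 17/14
Denominator: -2/9 - 8/7 = -86/63
Divide: (17/14) · (-63/86) = -153/172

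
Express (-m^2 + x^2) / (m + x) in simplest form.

-m + x

Difference of squares: factor out (m + x).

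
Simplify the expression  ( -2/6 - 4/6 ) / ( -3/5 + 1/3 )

Numerator: -2/6 - 4/6 = -1
Denominator: -3/5 + 1/3 = -4/15
Divide: (-1) · (-15/4) = 15/4

15/4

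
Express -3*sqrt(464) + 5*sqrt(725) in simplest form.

13*sqrt(29)

3*sqrt(464) = 12*sqrt(29); 5*sqrt(725) = 25*sqrt(29)
Combine: (-12 + 25)·sqrt(29) = 13*sqrt(29)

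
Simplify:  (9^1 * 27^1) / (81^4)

3^(-11)

9^1 = 3^2; 27^1 = 3^3; 81^4 = 3^16
Combine exponents: 3^(-11)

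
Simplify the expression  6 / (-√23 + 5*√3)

(3*√23 + 15*√3)/26

Multiply numerator and denominator by √23 + 5*√3.
Denominator becomes 52; numerator becomes 6*√23 + 30*√3.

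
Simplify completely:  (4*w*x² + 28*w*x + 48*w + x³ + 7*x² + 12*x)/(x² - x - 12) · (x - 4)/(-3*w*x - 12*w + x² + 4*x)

(4*w + x)/(-3*w + x)

Factor: 4*w*x² + 28*w*x + 48*w + x³ + 7*x² + 12*x = (x + 4)·(x + 3)·(4*w + x);  x² - x - 12 = (x - 4)·(x + 3);  -3*w*x - 12*w + x² + 4*x = (x + 4)·(-3*w + x)
Cancel the common factors (x + 3), (x + 4), (x - 4).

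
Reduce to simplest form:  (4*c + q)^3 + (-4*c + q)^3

2*q*(48*c^2 + q^2)

Write as f(q,(4*c)) + f(q,-(4*c)) and expand.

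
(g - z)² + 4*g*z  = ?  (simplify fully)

(g + z)²

Expand the square and combine the 4*g*z term.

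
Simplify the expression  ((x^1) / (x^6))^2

x^(-10)

Inside the bracket: (x^-5)
Raise to the power 2: (x^-10)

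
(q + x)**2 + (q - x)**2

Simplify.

Binomially expand both and collect terms in q, x.

2*q**2 + 2*x**2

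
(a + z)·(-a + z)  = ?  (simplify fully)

-a² + z²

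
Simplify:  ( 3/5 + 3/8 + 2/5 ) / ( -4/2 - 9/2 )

-11/52

Numerator: 3/5 + 3/8 + 2/5 = 11/8
Denominator: -4/2 - 9/2 = -13/2
Divide: (11/8) · (-2/13) = -11/52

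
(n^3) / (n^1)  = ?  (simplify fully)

Quotient: n^2

n^2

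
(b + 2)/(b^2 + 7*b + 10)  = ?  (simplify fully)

Factor: b^2 + 7*b + 10 = (b + 2)*(b + 5)
Cancel the common factor (b + 2).

1/(b + 5)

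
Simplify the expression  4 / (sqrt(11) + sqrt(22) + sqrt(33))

(-sqrt(66) + sqrt(22) + 2*sqrt(11))/11

Group as (sqrt(22) + sqrt(33)) + sqrt(11); multiply by (sqrt(22) + sqrt(33)) - sqrt(11), then rationalise the remaining surd.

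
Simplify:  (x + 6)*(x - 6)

x**2 - 36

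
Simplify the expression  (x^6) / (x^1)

Quotient: x^5

x^5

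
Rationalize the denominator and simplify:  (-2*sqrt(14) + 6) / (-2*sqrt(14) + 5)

(-2*sqrt(14) + 26)/31

Multiply numerator and denominator by 5 + 2*sqrt(14).
Denominator becomes -31; numerator becomes -26 + 2*sqrt(14).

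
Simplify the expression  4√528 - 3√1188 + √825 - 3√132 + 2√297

4√528 = 16*√33; 3√1188 = 18*√33; √825 = 5*√33; 3√132 = 6*√33; 2√297 = 6*√33
Combine: (16 - 18 + 5 - 6 + 6)·√33 = 3*√33

3*√33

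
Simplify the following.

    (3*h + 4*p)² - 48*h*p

(3*h - 4*p)²

After expansion: 9*h² - 24*h*p + 16*p² — a perfect-square trinomial.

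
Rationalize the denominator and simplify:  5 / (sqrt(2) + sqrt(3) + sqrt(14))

Group as (sqrt(2) + sqrt(14)) + sqrt(3); multiply by (sqrt(2) + sqrt(14)) - sqrt(3), then rationalise the remaining surd.

(-65*sqrt(3) - 75*sqrt(2) + 20*sqrt(21) + 45*sqrt(14))/57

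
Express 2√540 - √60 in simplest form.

2√540 = 12*√15; √60 = 2*√15
Combine: (12 - 2)·√15 = 10*√15

10*√15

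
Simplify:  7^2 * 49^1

7^2 = 7^2; 49^1 = 7^2
Combine exponents: 7^4

7^4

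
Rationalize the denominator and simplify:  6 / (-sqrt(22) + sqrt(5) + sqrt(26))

Group as (sqrt(5) + sqrt(26)) - sqrt(22); multiply by (sqrt(5) + sqrt(26)) + sqrt(22), then rationalise the remaining surd.

(-54*sqrt(22) + 6*sqrt(26) + 258*sqrt(5) + 24*sqrt(715))/439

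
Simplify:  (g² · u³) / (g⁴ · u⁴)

Quotient: (g^-2) · (u^-1)

1/(g²*u)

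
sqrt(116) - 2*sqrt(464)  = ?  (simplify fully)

sqrt(116) = 2*sqrt(29); 2*sqrt(464) = 8*sqrt(29)
Combine: (2 - 8)·sqrt(29) = -6*sqrt(29)

-6*sqrt(29)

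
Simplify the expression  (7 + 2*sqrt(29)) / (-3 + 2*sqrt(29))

(20*sqrt(29) + 137)/107

Multiply numerator and denominator by -2*sqrt(29) - 3.
Denominator becomes -107; numerator becomes -137 - 20*sqrt(29).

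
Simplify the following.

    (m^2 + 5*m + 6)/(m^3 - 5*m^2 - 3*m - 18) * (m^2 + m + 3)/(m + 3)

Factor: m^2 + 5*m + 6 = (m + 2)*(m + 3);  m^3 - 5*m^2 - 3*m - 18 = (m - 6)*(m^2 + m + 3)
Cancel the common factors (m^2 + m + 3), (m + 3).

(m + 2)/(m - 6)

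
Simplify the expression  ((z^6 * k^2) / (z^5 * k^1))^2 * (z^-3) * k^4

Inside the bracket: z^1 * k^1
Raise to the power 2: z^2 * k^2
Multiply by (z^-3) * k^4: add exponents.

k^6/z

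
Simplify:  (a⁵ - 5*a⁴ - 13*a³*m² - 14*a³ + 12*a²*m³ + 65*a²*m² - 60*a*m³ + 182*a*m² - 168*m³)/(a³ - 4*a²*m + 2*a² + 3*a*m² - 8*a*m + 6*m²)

a² + 4*a*m - 7*a - 28*m

Factor: a⁵ - 5*a⁴ - 13*a³*m² - 14*a³ + 12*a²*m³ + 65*a²*m² - 60*a*m³ + 182*a*m² - 168*m³ = (a - 7)·(a + 2)·(a + 4*m)·(a - m)·(a - 3*m);  a³ - 4*a²*m + 2*a² + 3*a*m² - 8*a*m + 6*m² = (a + 2)·(a - 3*m)·(a - m)
Cancel the common factors (a - 3*m), (a - m), (a + 2).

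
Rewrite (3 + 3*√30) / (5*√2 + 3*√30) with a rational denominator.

Multiply numerator and denominator by -5*√2 + 3*√30.
Denominator becomes 220; numerator becomes -30*√15 - 15*√2 + 9*√30 + 270.

(-30*√15 - 15*√2 + 9*√30 + 270)/220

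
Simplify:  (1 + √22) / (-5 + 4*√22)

(3*√22 + 31)/109

Multiply numerator and denominator by -4*√22 - 5.
Denominator becomes -327; numerator becomes -93 - 9*√22.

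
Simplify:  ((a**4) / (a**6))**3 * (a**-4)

Inside the bracket: (a**-2)
Raise to the power 3: (a**-6)
Multiply by (a**-4): add exponents.

a**(-10)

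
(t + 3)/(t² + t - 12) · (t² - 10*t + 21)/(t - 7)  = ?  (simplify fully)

(t + 3)/(t + 4)

Factor: t² + t - 12 = (t - 3)·(t + 4);  t² - 10*t + 21 = (t - 3)·(t - 7)
Cancel the common factors (t - 7), (t - 3).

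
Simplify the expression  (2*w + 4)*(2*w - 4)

4*w**2 - 16

Difference of squares with P = 2*w, Q = 4.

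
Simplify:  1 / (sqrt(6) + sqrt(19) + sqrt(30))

Group as (sqrt(19) + sqrt(30)) + sqrt(6); multiply by (sqrt(19) + sqrt(30)) - sqrt(6), then rationalise the remaining surd.

(-12*sqrt(95) - 5*sqrt(30) + 17*sqrt(19) + 43*sqrt(6))/431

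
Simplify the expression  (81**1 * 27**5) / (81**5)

81**1 = 3**4; 27**5 = 3**15; 81**5 = 3**20
Combine exponents: 3**(-1)

3**(-1)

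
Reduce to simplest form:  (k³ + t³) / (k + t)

Factor as (a+b)(a^2-ab+b^2) with a=k, b=t.

k² - k*t + t²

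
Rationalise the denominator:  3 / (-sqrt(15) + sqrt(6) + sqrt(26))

Group as (sqrt(6) + sqrt(26)) - sqrt(15); multiply by (sqrt(6) + sqrt(26)) + sqrt(15), then rationalise the remaining surd.

(-51*sqrt(15) - 15*sqrt(26) + 105*sqrt(6) + 36*sqrt(65))/335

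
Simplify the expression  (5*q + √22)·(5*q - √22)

Difference of squares with P = 5*q, Q = √22.

25*q² - 22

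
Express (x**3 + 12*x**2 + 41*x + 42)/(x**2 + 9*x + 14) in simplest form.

x + 3

Factor: x**3 + 12*x**2 + 41*x + 42 = (x + 3)*(x + 7)*(x + 2);  x**2 + 9*x + 14 = (x + 2)*(x + 7)
Cancel the common factors (x + 2), (x + 7).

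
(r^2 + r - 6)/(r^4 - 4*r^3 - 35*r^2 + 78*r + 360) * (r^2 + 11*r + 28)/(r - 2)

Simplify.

Factor: r^2 + r - 6 = (r + 3)*(r - 2);  r^4 - 4*r^3 - 35*r^2 + 78*r + 360 = (r + 3)*(r + 4)*(r - 6)*(r - 5);  r^2 + 11*r + 28 = (r + 4)*(r + 7)
Cancel the common factors (r - 2), (r + 3), (r + 4).

(r + 7)/(r^2 - 11*r + 30)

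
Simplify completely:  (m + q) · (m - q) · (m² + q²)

(m+q)(m-q) = m² - q²; continue pairing.

m⁴ - q⁴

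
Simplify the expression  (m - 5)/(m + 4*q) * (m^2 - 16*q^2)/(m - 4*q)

Factor: m^2 - 16*q^2 = (m - 4*q)*(m + 4*q)
Cancel the common factors (m - 4*q), (m + 4*q).

m - 5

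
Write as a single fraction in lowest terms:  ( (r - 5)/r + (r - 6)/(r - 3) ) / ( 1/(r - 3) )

Numerator: (r - 5)/r + (r - 6)/(r - 3) = (2*r^2 - 14*r + 15)/(r^2 - 3*r)
Denominator: 1/(r - 3) = 1/(r - 3)
Divide: ((2*r^2 - 14*r + 15)/(r^2 - 3*r)) · (r - 3) = (2*r^2 - 14*r + 15)/r

(2*r^2 - 14*r + 15)/r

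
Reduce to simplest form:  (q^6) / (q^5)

Quotient: q^1

q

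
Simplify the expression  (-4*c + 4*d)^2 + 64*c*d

16*(c + d)^2

After expansion: 16*c^2 + 32*c*d + 16*d^2 — a perfect-square trinomial.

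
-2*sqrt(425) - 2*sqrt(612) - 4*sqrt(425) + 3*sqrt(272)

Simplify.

-30*sqrt(17)

2*sqrt(425) = 10*sqrt(17); 2*sqrt(612) = 12*sqrt(17); 4*sqrt(425) = 20*sqrt(17); 3*sqrt(272) = 12*sqrt(17)
Combine: (-10 - 12 - 20 + 12)·sqrt(17) = -30*sqrt(17)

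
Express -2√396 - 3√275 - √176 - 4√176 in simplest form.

2√396 = 12*√11; 3√275 = 15*√11; √176 = 4*√11; 4√176 = 16*√11
Combine: (-12 - 15 - 4 - 16)·√11 = -47*√11

-47*√11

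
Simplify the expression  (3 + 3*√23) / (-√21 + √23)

(3*√21 + 3*√23 + 3*√483 + 69)/2

Multiply numerator and denominator by √21 + √23.
Denominator becomes 2; numerator becomes 3*√21 + 3*√23 + 3*√483 + 69.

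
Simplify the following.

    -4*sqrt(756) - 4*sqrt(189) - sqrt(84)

-38*sqrt(21)

4*sqrt(756) = 24*sqrt(21); 4*sqrt(189) = 12*sqrt(21); sqrt(84) = 2*sqrt(21)
Combine: (-24 - 12 - 2)·sqrt(21) = -38*sqrt(21)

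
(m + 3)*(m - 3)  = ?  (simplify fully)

m**2 - 9

(m)**2 - (3)**2 = m**2 - 9.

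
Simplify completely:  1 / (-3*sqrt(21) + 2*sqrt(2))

Multiply numerator and denominator by 2*sqrt(2) + 3*sqrt(21).
Denominator becomes -181; numerator becomes 2*sqrt(2) + 3*sqrt(21).

(-3*sqrt(21) - 2*sqrt(2))/181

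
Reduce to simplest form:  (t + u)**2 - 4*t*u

(t - u)**2

Expanding gives t**2 - 2*t*u + u**2, a perfect square.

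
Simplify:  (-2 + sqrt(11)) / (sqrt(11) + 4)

(-19 + 6*sqrt(11))/5

Multiply numerator and denominator by -sqrt(11) + 4.
Denominator becomes 5; numerator becomes -19 + 6*sqrt(11).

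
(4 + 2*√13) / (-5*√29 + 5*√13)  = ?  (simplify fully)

(-√377 - 13 - 2*√29 - 2*√13)/40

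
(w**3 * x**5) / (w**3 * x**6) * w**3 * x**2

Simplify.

Quotient: (x**-1)
Multiply by w**3 * x**2: add exponents.

w**3*x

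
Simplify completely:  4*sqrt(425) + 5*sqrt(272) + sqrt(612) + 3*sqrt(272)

58*sqrt(17)

4*sqrt(425) = 20*sqrt(17); 5*sqrt(272) = 20*sqrt(17); sqrt(612) = 6*sqrt(17); 3*sqrt(272) = 12*sqrt(17)
Combine: (20 + 20 + 6 + 12)·sqrt(17) = 58*sqrt(17)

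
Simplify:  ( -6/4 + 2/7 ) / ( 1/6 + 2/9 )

Numerator: -6/4 + 2/7 = -17/14
Denominator: 1/6 + 2/9 = 7/18
Divide: (-17/14) · (18/7) = -153/49

-153/49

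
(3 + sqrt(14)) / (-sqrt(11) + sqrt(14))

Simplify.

(3*sqrt(11) + 3*sqrt(14) + sqrt(154) + 14)/3

Multiply numerator and denominator by sqrt(11) + sqrt(14).
Denominator becomes 3; numerator becomes 3*sqrt(11) + 3*sqrt(14) + sqrt(154) + 14.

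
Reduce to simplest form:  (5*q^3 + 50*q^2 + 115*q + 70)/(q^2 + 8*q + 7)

5*q + 10

Factor: 5*q^3 + 50*q^2 + 115*q + 70 = 5*(q + 1)*(q + 2)*(q + 7);  q^2 + 8*q + 7 = (q + 7)*(q + 1)
Cancel the common factors (q + 7), (q + 1).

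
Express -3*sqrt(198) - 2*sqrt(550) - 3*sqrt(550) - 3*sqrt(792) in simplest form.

3*sqrt(198) = 9*sqrt(22); 2*sqrt(550) = 10*sqrt(22); 3*sqrt(550) = 15*sqrt(22); 3*sqrt(792) = 18*sqrt(22)
Combine: (-9 - 10 - 15 - 18)·sqrt(22) = -52*sqrt(22)

-52*sqrt(22)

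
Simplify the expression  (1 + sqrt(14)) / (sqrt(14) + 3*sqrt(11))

Multiply numerator and denominator by -3*sqrt(11) + sqrt(14).
Denominator becomes -85; numerator becomes -3*sqrt(154) - 3*sqrt(11) + sqrt(14) + 14.

(-14 - sqrt(14) + 3*sqrt(11) + 3*sqrt(154))/85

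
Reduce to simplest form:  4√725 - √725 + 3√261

4√725 = 20*√29; √725 = 5*√29; 3√261 = 9*√29
Combine: (20 - 5 + 9)·√29 = 24*√29

24*√29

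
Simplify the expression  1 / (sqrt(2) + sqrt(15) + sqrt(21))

Group as (sqrt(15) + sqrt(21)) + sqrt(2); multiply by (sqrt(15) + sqrt(21)) - sqrt(2), then rationalise the remaining surd.

(-3*sqrt(70) - 2*sqrt(21) + 4*sqrt(15) + 17*sqrt(2))/52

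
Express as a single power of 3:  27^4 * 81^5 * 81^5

3^52

27^4 = 3^12; 81^5 = 3^20; 81^5 = 3^20
Combine exponents: 3^52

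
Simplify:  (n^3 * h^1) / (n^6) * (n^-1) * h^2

Quotient: (n^-3) * h^1
Multiply by (n^-1) * h^2: add exponents.

h^3/n^4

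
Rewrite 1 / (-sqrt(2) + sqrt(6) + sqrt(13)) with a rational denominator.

Group as (sqrt(6) + sqrt(13)) - sqrt(2); multiply by (sqrt(6) + sqrt(13)) + sqrt(2), then rationalise the remaining surd.

(-17*sqrt(2) - 5*sqrt(13) + 9*sqrt(6) + 4*sqrt(39))/23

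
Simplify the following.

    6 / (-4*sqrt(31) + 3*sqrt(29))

Multiply numerator and denominator by 3*sqrt(29) + 4*sqrt(31).
Denominator becomes -235; numerator becomes 18*sqrt(29) + 24*sqrt(31).

(-24*sqrt(31) - 18*sqrt(29))/235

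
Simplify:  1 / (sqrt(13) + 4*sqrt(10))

Multiply numerator and denominator by -4*sqrt(10) + sqrt(13).
Denominator becomes -147; numerator becomes -4*sqrt(10) + sqrt(13).

(-sqrt(13) + 4*sqrt(10))/147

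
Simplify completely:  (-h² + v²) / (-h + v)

-h² + v² factors as (-h + v)*(h + v).

h + v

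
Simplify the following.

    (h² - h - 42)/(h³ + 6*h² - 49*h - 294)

1/(h + 7)

Factor: h² - h - 42 = (h - 7)·(h + 6);  h³ + 6*h² - 49*h - 294 = (h + 6)·(h - 7)·(h + 7)
Cancel the common factors (h - 7), (h + 6).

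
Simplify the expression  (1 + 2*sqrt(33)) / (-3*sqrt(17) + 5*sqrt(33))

Multiply numerator and denominator by 3*sqrt(17) + 5*sqrt(33).
Denominator becomes 672; numerator becomes 3*sqrt(17) + 5*sqrt(33) + 6*sqrt(561) + 330.

(3*sqrt(17) + 5*sqrt(33) + 6*sqrt(561) + 330)/672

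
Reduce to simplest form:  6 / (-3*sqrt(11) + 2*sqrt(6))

Multiply numerator and denominator by 2*sqrt(6) + 3*sqrt(11).
Denominator becomes -75; numerator becomes 12*sqrt(6) + 18*sqrt(11).

(-6*sqrt(11) - 4*sqrt(6))/25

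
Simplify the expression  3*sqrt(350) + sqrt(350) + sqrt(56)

3*sqrt(350) = 15*sqrt(14); sqrt(350) = 5*sqrt(14); sqrt(56) = 2*sqrt(14)
Combine: (15 + 5 + 2)·sqrt(14) = 22*sqrt(14)

22*sqrt(14)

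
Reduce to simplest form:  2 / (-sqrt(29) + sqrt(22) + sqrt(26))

(-38*sqrt(29) + 50*sqrt(26) + 66*sqrt(22) + 8*sqrt(4147))/1927

Group as (sqrt(22) + sqrt(26)) - sqrt(29); multiply by (sqrt(22) + sqrt(26)) + sqrt(29), then rationalise the remaining surd.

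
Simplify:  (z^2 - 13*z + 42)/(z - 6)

Factor: z^2 - 13*z + 42 = (z - 6)*(z - 7)
Cancel the common factor (z - 6).

z - 7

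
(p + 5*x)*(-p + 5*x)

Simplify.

-p**2 + 25*x**2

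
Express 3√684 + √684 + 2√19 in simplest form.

26*√19

3√684 = 18*√19; √684 = 6*√19; 2√19 = 2*√19
Combine: (18 + 6 + 2)·√19 = 26*√19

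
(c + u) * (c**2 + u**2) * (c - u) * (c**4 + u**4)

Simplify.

Telescope via difference of squares: (c+u)(c-u) = c**2 - u**2, then repeat with the next factor.

c**8 - u**8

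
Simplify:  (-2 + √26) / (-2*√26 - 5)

Multiply numerator and denominator by -5 + 2*√26.
Denominator becomes -79; numerator becomes -9*√26 + 62.

(-62 + 9*√26)/79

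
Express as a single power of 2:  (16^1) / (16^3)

16^1 = 2^4; 16^3 = 2^12
Combine exponents: 2^(-8)

2^(-8)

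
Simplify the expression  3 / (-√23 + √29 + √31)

Group as (√29 + √31) - √23; multiply by (√29 + √31) + √23, then rationalise the remaining surd.

(-111*√23 + 63*√31 + 75*√29 + 6*√20677)/2227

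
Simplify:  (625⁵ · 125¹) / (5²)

625⁵ = 5^20; 125¹ = 5^3; 5² = 5^2
Combine exponents: 5^21

5^21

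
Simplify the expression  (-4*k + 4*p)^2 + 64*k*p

After expansion: 16*k^2 + 32*k*p + 16*p^2 — a perfect-square trinomial.

16*(k + p)^2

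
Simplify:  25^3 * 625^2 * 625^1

5^18

25^3 = 5^6; 625^2 = 5^8; 625^1 = 5^4
Combine exponents: 5^18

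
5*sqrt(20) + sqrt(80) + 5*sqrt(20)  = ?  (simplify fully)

24*sqrt(5)

5*sqrt(20) = 10*sqrt(5); sqrt(80) = 4*sqrt(5); 5*sqrt(20) = 10*sqrt(5)
Combine: (10 + 4 + 10)·sqrt(5) = 24*sqrt(5)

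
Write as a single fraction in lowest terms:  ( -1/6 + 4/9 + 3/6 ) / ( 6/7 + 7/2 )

Numerator: -1/6 + 4/9 + 3/6 = 7/9
Denominator: 6/7 + 7/2 = 61/14
Divide: (7/9) · (14/61) = 98/549

98/549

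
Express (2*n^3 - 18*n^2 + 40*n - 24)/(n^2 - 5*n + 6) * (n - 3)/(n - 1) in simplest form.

Factor: 2*n^3 - 18*n^2 + 40*n - 24 = 2*(n - 2)*(n - 1)*(n - 6);  n^2 - 5*n + 6 = (n - 3)*(n - 2)
Cancel the common factors (n - 1), (n - 3), (n - 2).

2*n - 12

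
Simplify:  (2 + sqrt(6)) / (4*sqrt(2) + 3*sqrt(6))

(-4*sqrt(3) - 4*sqrt(2) + 3*sqrt(6) + 9)/11

Multiply numerator and denominator by -4*sqrt(2) + 3*sqrt(6).
Denominator becomes 22; numerator becomes -8*sqrt(3) - 8*sqrt(2) + 6*sqrt(6) + 18.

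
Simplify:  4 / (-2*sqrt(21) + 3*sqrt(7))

Multiply numerator and denominator by 3*sqrt(7) + 2*sqrt(21).
Denominator becomes -21; numerator becomes 12*sqrt(7) + 8*sqrt(21).

(-8*sqrt(21) - 12*sqrt(7))/21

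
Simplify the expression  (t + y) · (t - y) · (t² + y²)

t⁴ - y⁴

Telescope via difference of squares: (t+y)(t-y) = t² - y², then repeat with the next factor.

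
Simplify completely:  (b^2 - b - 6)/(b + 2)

Factor: b^2 - b - 6 = (b + 2)*(b - 3)
Cancel the common factor (b + 2).

b - 3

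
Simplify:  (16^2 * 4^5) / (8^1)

2^15

16^2 = 2^8; 4^5 = 2^10; 8^1 = 2^3
Combine exponents: 2^15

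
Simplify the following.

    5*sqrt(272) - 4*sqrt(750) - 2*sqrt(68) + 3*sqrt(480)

5*sqrt(272) = 20*sqrt(17); 4*sqrt(750) = 20*sqrt(30); 2*sqrt(68) = 4*sqrt(17); 3*sqrt(480) = 12*sqrt(30)

-8*sqrt(30) + 16*sqrt(17)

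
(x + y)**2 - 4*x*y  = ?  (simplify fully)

(x - y)**2

Expanding gives x**2 - 2*x*y + y**2, a perfect square.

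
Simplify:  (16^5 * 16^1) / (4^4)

2^16

16^5 = 2^20; 16^1 = 2^4; 4^4 = 2^8
Combine exponents: 2^16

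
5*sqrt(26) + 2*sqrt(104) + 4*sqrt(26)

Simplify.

5*sqrt(26) = 5*sqrt(26); 2*sqrt(104) = 4*sqrt(26); 4*sqrt(26) = 4*sqrt(26)
Combine: (5 + 4 + 4)·sqrt(26) = 13*sqrt(26)

13*sqrt(26)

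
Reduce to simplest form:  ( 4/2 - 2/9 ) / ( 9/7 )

Numerator: 4/2 - 2/9 = 16/9
Denominator: 9/7 = 9/7
Divide: (16/9) · (7/9) = 112/81

112/81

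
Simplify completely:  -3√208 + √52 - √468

-16*√13

3√208 = 12*√13; √52 = 2*√13; √468 = 6*√13
Combine: (-12 + 2 - 6)·√13 = -16*√13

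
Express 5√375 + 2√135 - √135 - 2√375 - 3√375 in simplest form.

5√375 = 25*√15; 2√135 = 6*√15; √135 = 3*√15; 2√375 = 10*√15; 3√375 = 15*√15
Combine: (25 + 6 - 3 - 10 - 15)·√15 = 3*√15

3*√15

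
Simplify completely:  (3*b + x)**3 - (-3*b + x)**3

Write as f(x,(3*b)) - f(x,-(3*b)) and expand.

18*b*(3*b**2 + x**2)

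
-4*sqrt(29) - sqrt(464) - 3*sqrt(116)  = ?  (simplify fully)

-14*sqrt(29)

4*sqrt(29) = 4*sqrt(29); sqrt(464) = 4*sqrt(29); 3*sqrt(116) = 6*sqrt(29)
Combine: (-4 - 4 - 6)·sqrt(29) = -14*sqrt(29)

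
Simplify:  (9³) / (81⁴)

9³ = 3^6; 81⁴ = 3^16
Combine exponents: 3^(-10)

3^(-10)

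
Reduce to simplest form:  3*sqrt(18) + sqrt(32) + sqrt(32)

17*sqrt(2)

3*sqrt(18) = 9*sqrt(2); sqrt(32) = 4*sqrt(2); sqrt(32) = 4*sqrt(2)
Combine: (9 + 4 + 4)·sqrt(2) = 17*sqrt(2)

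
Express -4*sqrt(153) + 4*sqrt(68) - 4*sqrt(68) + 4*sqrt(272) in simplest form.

4*sqrt(153) = 12*sqrt(17); 4*sqrt(68) = 8*sqrt(17); 4*sqrt(68) = 8*sqrt(17); 4*sqrt(272) = 16*sqrt(17)
Combine: (-12 + 8 - 8 + 16)·sqrt(17) = 4*sqrt(17)

4*sqrt(17)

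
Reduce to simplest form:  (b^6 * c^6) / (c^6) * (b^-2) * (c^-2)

b^4/c^2

Quotient: b^6
Multiply by (b^-2) * (c^-2): add exponents.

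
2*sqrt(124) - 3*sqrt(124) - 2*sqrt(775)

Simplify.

-12*sqrt(31)

2*sqrt(124) = 4*sqrt(31); 3*sqrt(124) = 6*sqrt(31); 2*sqrt(775) = 10*sqrt(31)
Combine: (4 - 6 - 10)·sqrt(31) = -12*sqrt(31)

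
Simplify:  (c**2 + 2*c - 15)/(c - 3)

c + 5

Factor: c**2 + 2*c - 15 = (c + 5)*(c - 3)
Cancel the common factor (c - 3).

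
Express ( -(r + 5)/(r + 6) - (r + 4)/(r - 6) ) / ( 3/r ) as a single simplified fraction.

(-2*r³ - 9*r² + 6*r)/(3*r² - 108)

Numerator: -(r + 5)/(r + 6) - (r + 4)/(r - 6) = (-2*r² - 9*r + 6)/(r² - 36)
Denominator: 3/r = 3/r
Divide: ((-2*r² - 9*r + 6)/(r² - 36)) · (r/3) = (-2*r³ - 9*r² + 6*r)/(3*r² - 108)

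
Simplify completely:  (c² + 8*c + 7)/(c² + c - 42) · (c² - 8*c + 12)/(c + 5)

Factor: c² + 8*c + 7 = (c + 7)·(c + 1);  c² + c - 42 = (c - 6)·(c + 7);  c² - 8*c + 12 = (c - 2)·(c - 6)
Cancel the common factors (c - 6), (c + 7).

(c² - c - 2)/(c + 5)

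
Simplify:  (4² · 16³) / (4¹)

2^14

4² = 2^4; 16³ = 2^12; 4¹ = 2^2
Combine exponents: 2^14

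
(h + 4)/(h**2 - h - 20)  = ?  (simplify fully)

Factor: h**2 - h - 20 = (h - 5)*(h + 4)
Cancel the common factor (h + 4).

1/(h - 5)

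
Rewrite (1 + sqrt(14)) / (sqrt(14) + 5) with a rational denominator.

(-9 + 4*sqrt(14))/11

Multiply numerator and denominator by -sqrt(14) + 5.
Denominator becomes 11; numerator becomes -9 + 4*sqrt(14).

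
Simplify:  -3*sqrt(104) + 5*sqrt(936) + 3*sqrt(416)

3*sqrt(104) = 6*sqrt(26); 5*sqrt(936) = 30*sqrt(26); 3*sqrt(416) = 12*sqrt(26)
Combine: (-6 + 30 + 12)·sqrt(26) = 36*sqrt(26)

36*sqrt(26)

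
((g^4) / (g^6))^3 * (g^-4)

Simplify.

g^(-10)

Inside the bracket: (g^-2)
Raise to the power 3: (g^-6)
Multiply by (g^-4): add exponents.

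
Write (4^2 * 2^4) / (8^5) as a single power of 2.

4^2 = 2^4; 2^4 = 2^4; 8^5 = 2^15
Combine exponents: 2^(-7)

2^(-7)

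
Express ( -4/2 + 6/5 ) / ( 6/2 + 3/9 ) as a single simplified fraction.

-6/25

Numerator: -4/2 + 6/5 = -4/5
Denominator: 6/2 + 3/9 = 10/3
Divide: (-4/5) · (3/10) = -6/25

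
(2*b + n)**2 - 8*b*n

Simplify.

(2*b - n)**2

After expansion: 4*b**2 - 4*b*n + n**2 — a perfect-square trinomial.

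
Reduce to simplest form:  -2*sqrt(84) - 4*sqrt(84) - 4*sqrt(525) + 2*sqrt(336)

2*sqrt(84) = 4*sqrt(21); 4*sqrt(84) = 8*sqrt(21); 4*sqrt(525) = 20*sqrt(21); 2*sqrt(336) = 8*sqrt(21)
Combine: (-4 - 8 - 20 + 8)·sqrt(21) = -24*sqrt(21)

-24*sqrt(21)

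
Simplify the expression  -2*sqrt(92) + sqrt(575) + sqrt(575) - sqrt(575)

sqrt(23)

2*sqrt(92) = 4*sqrt(23); sqrt(575) = 5*sqrt(23); sqrt(575) = 5*sqrt(23); sqrt(575) = 5*sqrt(23)
Combine: (-4 + 5 + 5 - 5)·sqrt(23) = sqrt(23)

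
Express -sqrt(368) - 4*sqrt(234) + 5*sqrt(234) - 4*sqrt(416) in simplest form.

sqrt(368) = 4*sqrt(23); 4*sqrt(234) = 12*sqrt(26); 5*sqrt(234) = 15*sqrt(26); 4*sqrt(416) = 16*sqrt(26)

-13*sqrt(26) - 4*sqrt(23)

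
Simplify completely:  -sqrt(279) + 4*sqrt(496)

13*sqrt(31)

sqrt(279) = 3*sqrt(31); 4*sqrt(496) = 16*sqrt(31)
Combine: (-3 + 16)·sqrt(31) = 13*sqrt(31)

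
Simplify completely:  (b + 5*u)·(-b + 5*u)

(5*u)^2 - (b)^2 = -b² + 25*u².

-b² + 25*u²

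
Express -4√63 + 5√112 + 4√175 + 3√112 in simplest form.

40*√7

4√63 = 12*√7; 5√112 = 20*√7; 4√175 = 20*√7; 3√112 = 12*√7
Combine: (-12 + 20 + 20 + 12)·√7 = 40*√7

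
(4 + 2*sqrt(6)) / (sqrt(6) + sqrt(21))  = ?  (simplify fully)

Multiply numerator and denominator by -sqrt(21) + sqrt(6).
Denominator becomes -15; numerator becomes -6*sqrt(14) - 4*sqrt(21) + 4*sqrt(6) + 12.

(-12 - 4*sqrt(6) + 4*sqrt(21) + 6*sqrt(14))/15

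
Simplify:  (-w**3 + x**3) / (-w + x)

x**3 - w**3 = (-w + x)(w**2 + w*x + x**2).

w**2 + w*x + x**2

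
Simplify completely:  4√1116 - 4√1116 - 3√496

4√1116 = 24*√31; 4√1116 = 24*√31; 3√496 = 12*√31
Combine: (24 - 24 - 12)·√31 = -12*√31

-12*√31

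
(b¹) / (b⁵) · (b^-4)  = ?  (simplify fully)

b^(-8)

Quotient: (b^-4)
Multiply by (b^-4): add exponents.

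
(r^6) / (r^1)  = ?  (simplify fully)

Quotient: r^5

r^5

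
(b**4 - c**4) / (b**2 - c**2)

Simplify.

b**2 + c**2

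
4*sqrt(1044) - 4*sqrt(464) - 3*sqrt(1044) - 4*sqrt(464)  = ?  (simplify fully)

-26*sqrt(29)

4*sqrt(1044) = 24*sqrt(29); 4*sqrt(464) = 16*sqrt(29); 3*sqrt(1044) = 18*sqrt(29); 4*sqrt(464) = 16*sqrt(29)
Combine: (24 - 16 - 18 - 16)·sqrt(29) = -26*sqrt(29)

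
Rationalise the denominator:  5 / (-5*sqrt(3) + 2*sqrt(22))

Multiply numerator and denominator by 5*sqrt(3) + 2*sqrt(22).
Denominator becomes 13; numerator becomes 25*sqrt(3) + 10*sqrt(22).

(25*sqrt(3) + 10*sqrt(22))/13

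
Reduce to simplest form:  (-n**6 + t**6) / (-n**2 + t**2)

-n**6 + t**6 factors as (-n + t)*(n + t)*(n**2 - n*t + t**2)*(n**2 + n*t + t**2).

n**4 + n**2*t**2 + t**4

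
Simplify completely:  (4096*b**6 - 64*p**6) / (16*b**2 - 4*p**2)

256*b**4 + 64*b**2*p**2 + 16*p**4

Factor (4*b)**6 - (2*p)**6 and cancel (16*b**2 - 4*p**2).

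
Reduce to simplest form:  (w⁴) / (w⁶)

Quotient: (w^-2)

w^(-2)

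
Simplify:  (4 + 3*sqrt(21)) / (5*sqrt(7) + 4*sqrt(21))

Multiply numerator and denominator by -5*sqrt(7) + 4*sqrt(21).
Denominator becomes 161; numerator becomes -105*sqrt(3) - 20*sqrt(7) + 16*sqrt(21) + 252.

(-105*sqrt(3) - 20*sqrt(7) + 16*sqrt(21) + 252)/161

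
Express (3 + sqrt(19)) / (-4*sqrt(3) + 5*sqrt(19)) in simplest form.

Multiply numerator and denominator by 4*sqrt(3) + 5*sqrt(19).
Denominator becomes 427; numerator becomes 12*sqrt(3) + 4*sqrt(57) + 15*sqrt(19) + 95.

(12*sqrt(3) + 4*sqrt(57) + 15*sqrt(19) + 95)/427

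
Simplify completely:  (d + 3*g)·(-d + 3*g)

-d² + 9*g²

Product of conjugates: (P+Q)(P-Q) = P^2 - Q^2.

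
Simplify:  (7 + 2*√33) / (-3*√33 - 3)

Multiply numerator and denominator by -3 + 3*√33.
Denominator becomes -288; numerator becomes 15*√33 + 177.

(-59 - 5*√33)/96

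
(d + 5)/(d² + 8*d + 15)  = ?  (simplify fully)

Factor: d² + 8*d + 15 = (d + 5)·(d + 3)
Cancel the common factor (d + 5).

1/(d + 3)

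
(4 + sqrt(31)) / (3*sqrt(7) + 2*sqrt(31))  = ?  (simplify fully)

(-3*sqrt(217) - 12*sqrt(7) + 8*sqrt(31) + 62)/61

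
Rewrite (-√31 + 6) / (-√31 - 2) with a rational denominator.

(-8*√31 + 43)/27

Multiply numerator and denominator by -2 + √31.
Denominator becomes -27; numerator becomes -43 + 8*√31.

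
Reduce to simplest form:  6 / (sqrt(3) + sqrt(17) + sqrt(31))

Group as (sqrt(17) + sqrt(31)) + sqrt(3); multiply by (sqrt(17) + sqrt(31)) - sqrt(3), then rationalise the remaining surd.

(-12*sqrt(1581) - 66*sqrt(31) + 102*sqrt(17) + 270*sqrt(3))/83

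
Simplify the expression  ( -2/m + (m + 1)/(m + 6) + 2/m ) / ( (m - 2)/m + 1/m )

(m**2 + m)/(m**2 + 5*m - 6)

Numerator: -2/m + (m + 1)/(m + 6) + 2/m = (m + 1)/(m + 6)
Denominator: (m - 2)/m + 1/m = (m - 1)/m
Divide: ((m + 1)/(m + 6)) · (m/(m - 1)) = (m**2 + m)/(m**2 + 5*m - 6)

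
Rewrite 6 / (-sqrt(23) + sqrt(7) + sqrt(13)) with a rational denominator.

Group as (sqrt(7) + sqrt(13)) - sqrt(23); multiply by (sqrt(7) + sqrt(13)) + sqrt(23), then rationalise the remaining surd.

(18*sqrt(23) + 102*sqrt(13) + 174*sqrt(7) + 12*sqrt(2093))/355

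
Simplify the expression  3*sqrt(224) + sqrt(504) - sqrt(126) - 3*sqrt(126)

3*sqrt(224) = 12*sqrt(14); sqrt(504) = 6*sqrt(14); sqrt(126) = 3*sqrt(14); 3*sqrt(126) = 9*sqrt(14)
Combine: (12 + 6 - 3 - 9)·sqrt(14) = 6*sqrt(14)

6*sqrt(14)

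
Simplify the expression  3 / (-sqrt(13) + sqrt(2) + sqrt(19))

(-12*sqrt(13) - 6*sqrt(19) + 45*sqrt(2) + 3*sqrt(494))/44

Group as (sqrt(2) + sqrt(19)) - sqrt(13); multiply by (sqrt(2) + sqrt(19)) + sqrt(13), then rationalise the remaining surd.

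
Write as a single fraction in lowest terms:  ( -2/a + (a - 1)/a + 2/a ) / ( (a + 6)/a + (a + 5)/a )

(a - 1)/(2*a + 11)

Numerator: -2/a + (a - 1)/a + 2/a = (a - 1)/a
Denominator: (a + 6)/a + (a + 5)/a = (2*a + 11)/a
Divide: ((a - 1)/a) · (a/(2*a + 11)) = (a - 1)/(2*a + 11)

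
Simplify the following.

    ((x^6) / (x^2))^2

Inside the bracket: x^4
Raise to the power 2: x^8

x^8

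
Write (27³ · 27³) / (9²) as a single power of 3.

3^14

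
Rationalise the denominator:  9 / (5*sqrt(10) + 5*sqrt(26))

Multiply numerator and denominator by -5*sqrt(26) + 5*sqrt(10).
Denominator becomes -400; numerator becomes -45*sqrt(26) + 45*sqrt(10).

(-9*sqrt(10) + 9*sqrt(26))/80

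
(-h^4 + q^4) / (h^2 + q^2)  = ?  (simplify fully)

-h^2 + q^2

Difference of fourth powers: factor out (h^2 + q^2).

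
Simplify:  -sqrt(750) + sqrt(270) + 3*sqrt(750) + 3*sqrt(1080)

31*sqrt(30)

sqrt(750) = 5*sqrt(30); sqrt(270) = 3*sqrt(30); 3*sqrt(750) = 15*sqrt(30); 3*sqrt(1080) = 18*sqrt(30)
Combine: (-5 + 3 + 15 + 18)·sqrt(30) = 31*sqrt(30)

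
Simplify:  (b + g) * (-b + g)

-b^2 + g^2

Pair the conjugate factors: (g+b)(g-b) = -b^2 + g^2.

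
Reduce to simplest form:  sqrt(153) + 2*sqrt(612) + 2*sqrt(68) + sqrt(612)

25*sqrt(17)

sqrt(153) = 3*sqrt(17); 2*sqrt(612) = 12*sqrt(17); 2*sqrt(68) = 4*sqrt(17); sqrt(612) = 6*sqrt(17)
Combine: (3 + 12 + 4 + 6)·sqrt(17) = 25*sqrt(17)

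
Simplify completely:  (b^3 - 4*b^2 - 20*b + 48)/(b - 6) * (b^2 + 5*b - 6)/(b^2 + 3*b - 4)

b^2 + 4*b - 12

Factor: b^3 - 4*b^2 - 20*b + 48 = (b - 6)*(b - 2)*(b + 4);  b^2 + 5*b - 6 = (b - 1)*(b + 6);  b^2 + 3*b - 4 = (b - 1)*(b + 4)
Cancel the common factors (b - 6), (b - 1), (b + 4).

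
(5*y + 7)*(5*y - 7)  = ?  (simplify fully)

25*y**2 - 49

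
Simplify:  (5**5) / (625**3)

5**5 = 5**5; 625**3 = 5**12
Combine exponents: 5**(-7)

5**(-7)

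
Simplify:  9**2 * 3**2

3**6

9**2 = 3**4; 3**2 = 3**2
Combine exponents: 3**6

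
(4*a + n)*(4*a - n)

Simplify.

Product of conjugates: (P+Q)(P-Q) = P^2 - Q^2.

16*a^2 - n^2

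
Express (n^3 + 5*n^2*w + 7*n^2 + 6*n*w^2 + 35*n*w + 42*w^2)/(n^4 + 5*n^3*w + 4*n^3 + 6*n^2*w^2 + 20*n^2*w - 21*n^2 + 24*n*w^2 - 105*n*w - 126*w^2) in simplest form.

1/(n - 3)

Factor: n^3 + 5*n^2*w + 7*n^2 + 6*n*w^2 + 35*n*w + 42*w^2 = (n + 3*w)*(n + 7)*(n + 2*w);  n^4 + 5*n^3*w + 4*n^3 + 6*n^2*w^2 + 20*n^2*w - 21*n^2 + 24*n*w^2 - 105*n*w - 126*w^2 = (n - 3)*(n + 2*w)*(n + 3*w)*(n + 7)
Cancel the common factors (n + 3*w), (n + 2*w), (n + 7).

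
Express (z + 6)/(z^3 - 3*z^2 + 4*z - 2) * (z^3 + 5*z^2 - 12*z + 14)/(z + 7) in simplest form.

(z + 6)/(z - 1)

Factor: z^3 - 3*z^2 + 4*z - 2 = (z^2 - 2*z + 2)*(z - 1);  z^3 + 5*z^2 - 12*z + 14 = (z + 7)*(z^2 - 2*z + 2)
Cancel the common factors (z^2 - 2*z + 2), (z + 7).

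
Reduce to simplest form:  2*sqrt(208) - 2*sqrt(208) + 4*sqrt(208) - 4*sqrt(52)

8*sqrt(13)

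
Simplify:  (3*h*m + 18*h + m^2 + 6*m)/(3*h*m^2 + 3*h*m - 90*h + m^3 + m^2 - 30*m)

1/(m - 5)

Factor: 3*h*m + 18*h + m^2 + 6*m = (3*h + m)*(m + 6);  3*h*m^2 + 3*h*m - 90*h + m^3 + m^2 - 30*m = (m + 6)*(3*h + m)*(m - 5)
Cancel the common factors (m + 6), (3*h + m).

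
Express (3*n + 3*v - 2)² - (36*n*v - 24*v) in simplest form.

Expand the square and combine the (36*n*v - 24*v) term.

(-3*n + 3*v + 2)²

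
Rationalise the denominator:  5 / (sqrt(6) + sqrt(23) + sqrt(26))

Group as (sqrt(6) + sqrt(26)) + sqrt(23); multiply by (sqrt(6) + sqrt(26)) - sqrt(23), then rationalise the remaining surd.

(-20*sqrt(897) + 15*sqrt(26) + 45*sqrt(23) + 215*sqrt(6))/543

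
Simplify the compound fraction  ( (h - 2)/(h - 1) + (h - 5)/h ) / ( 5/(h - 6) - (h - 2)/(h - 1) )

Numerator: (h - 2)/(h - 1) + (h - 5)/h = (2*h² - 8*h + 5)/(h² - h)
Denominator: 5/(h - 6) - (h - 2)/(h - 1) = (-h² + 13*h - 17)/(h² - 7*h + 6)
Divide: ((2*h² - 8*h + 5)/(h² - h)) · ((h² - 7*h + 6)/(-h² + 13*h - 17)) = (-2*h³ + 20*h² - 53*h + 30)/(h³ - 13*h² + 17*h)

(-2*h³ + 20*h² - 53*h + 30)/(h³ - 13*h² + 17*h)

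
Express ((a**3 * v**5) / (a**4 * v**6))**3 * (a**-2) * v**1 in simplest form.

1/(a**5*v**2)

Inside the bracket: (a**-1) * (v**-1)
Raise to the power 3: (a**-3) * (v**-3)
Multiply by (a**-2) * v**1: add exponents.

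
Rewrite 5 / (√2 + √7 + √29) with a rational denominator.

(-60*√7 - 85*√2 + 5*√406 + 50*√29)/172

Group as (√2 + √7) + √29; multiply by (√2 + √7) - √29, then rationalise the remaining surd.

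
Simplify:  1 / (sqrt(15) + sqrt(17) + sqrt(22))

(-sqrt(5610) + 5*sqrt(22) + 10*sqrt(17) + 12*sqrt(15))/460

Group as (sqrt(15) + sqrt(22)) + sqrt(17); multiply by (sqrt(15) + sqrt(22)) - sqrt(17), then rationalise the remaining surd.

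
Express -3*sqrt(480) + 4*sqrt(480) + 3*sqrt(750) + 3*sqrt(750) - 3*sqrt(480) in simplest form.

22*sqrt(30)

3*sqrt(480) = 12*sqrt(30); 4*sqrt(480) = 16*sqrt(30); 3*sqrt(750) = 15*sqrt(30); 3*sqrt(750) = 15*sqrt(30); 3*sqrt(480) = 12*sqrt(30)
Combine: (-12 + 16 + 15 + 15 - 12)·sqrt(30) = 22*sqrt(30)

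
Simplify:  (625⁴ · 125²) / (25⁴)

5^14

625⁴ = 5^16; 125² = 5^6; 25⁴ = 5^8
Combine exponents: 5^14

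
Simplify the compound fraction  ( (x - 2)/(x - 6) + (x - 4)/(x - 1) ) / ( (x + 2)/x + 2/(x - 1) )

Numerator: (x - 2)/(x - 6) + (x - 4)/(x - 1) = (2*x^2 - 13*x + 26)/(x^2 - 7*x + 6)
Denominator: (x + 2)/x + 2/(x - 1) = (x^2 + 3*x - 2)/(x^2 - x)
Divide: ((2*x^2 - 13*x + 26)/(x^2 - 7*x + 6)) · ((x^2 - x)/(x^2 + 3*x - 2)) = (2*x^3 - 13*x^2 + 26*x)/(x^3 - 3*x^2 - 20*x + 12)

(2*x^3 - 13*x^2 + 26*x)/(x^3 - 3*x^2 - 20*x + 12)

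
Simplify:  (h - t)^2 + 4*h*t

(h + t)^2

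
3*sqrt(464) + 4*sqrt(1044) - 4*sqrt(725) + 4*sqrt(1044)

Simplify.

3*sqrt(464) = 12*sqrt(29); 4*sqrt(1044) = 24*sqrt(29); 4*sqrt(725) = 20*sqrt(29); 4*sqrt(1044) = 24*sqrt(29)
Combine: (12 + 24 - 20 + 24)·sqrt(29) = 40*sqrt(29)

40*sqrt(29)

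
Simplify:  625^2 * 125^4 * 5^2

5^22

625^2 = 5^8; 125^4 = 5^12; 5^2 = 5^2
Combine exponents: 5^22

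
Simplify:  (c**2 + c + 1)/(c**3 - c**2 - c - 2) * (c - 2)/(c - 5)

1/(c - 5)

Factor: c**3 - c**2 - c - 2 = (c - 2)*(c**2 + c + 1)
Cancel the common factors (c**2 + c + 1), (c - 2).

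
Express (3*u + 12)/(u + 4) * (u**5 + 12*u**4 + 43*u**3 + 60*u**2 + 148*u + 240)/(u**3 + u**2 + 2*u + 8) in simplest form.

3*u**2 + 33*u + 90

Factor: 3*u + 12 = 3*(u + 4);  u**5 + 12*u**4 + 43*u**3 + 60*u**2 + 148*u + 240 = (u**2 - u + 4)*(u + 2)*(u + 5)*(u + 6);  u**3 + u**2 + 2*u + 8 = (u**2 - u + 4)*(u + 2)
Cancel the common factors (u**2 - u + 4), (u + 2), (u + 4).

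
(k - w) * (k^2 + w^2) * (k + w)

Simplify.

k^4 - w^4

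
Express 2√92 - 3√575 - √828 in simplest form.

2√92 = 4*√23; 3√575 = 15*√23; √828 = 6*√23
Combine: (4 - 15 - 6)·√23 = -17*√23

-17*√23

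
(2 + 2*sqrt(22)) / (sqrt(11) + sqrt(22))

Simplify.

(-22*sqrt(2) - 2*sqrt(11) + 2*sqrt(22) + 44)/11

Multiply numerator and denominator by -sqrt(11) + sqrt(22).
Denominator becomes 11; numerator becomes -22*sqrt(2) - 2*sqrt(11) + 2*sqrt(22) + 44.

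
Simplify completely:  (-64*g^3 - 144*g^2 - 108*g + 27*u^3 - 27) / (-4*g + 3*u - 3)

16*g^2 + 12*g*u + 24*g + 9*u^2 + 9*u + 9

Factor as (a-b)(a^2+ab+b^2) with a=(3*u), b=(4*g + 3).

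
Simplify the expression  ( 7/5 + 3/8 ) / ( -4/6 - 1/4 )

-213/110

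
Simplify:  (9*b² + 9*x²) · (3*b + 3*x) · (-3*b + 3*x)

Telescope via difference of squares: ((3*x)+(3*b))((3*x)-(3*b)) = -9*b² + 9*x², then repeat with the next factor.

-81*b⁴ + 81*x⁴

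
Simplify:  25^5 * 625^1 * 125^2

25^5 = 5^10; 625^1 = 5^4; 125^2 = 5^6
Combine exponents: 5^20

5^20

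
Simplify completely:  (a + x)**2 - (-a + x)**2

4*a*x

Only the odd-power cross terms survive.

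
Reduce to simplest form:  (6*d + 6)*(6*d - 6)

36*d^2 - 36

(6*d)^2 - (6)^2 = 36*d^2 - 36.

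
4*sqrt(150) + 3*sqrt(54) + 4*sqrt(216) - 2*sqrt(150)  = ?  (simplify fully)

43*sqrt(6)

4*sqrt(150) = 20*sqrt(6); 3*sqrt(54) = 9*sqrt(6); 4*sqrt(216) = 24*sqrt(6); 2*sqrt(150) = 10*sqrt(6)
Combine: (20 + 9 + 24 - 10)·sqrt(6) = 43*sqrt(6)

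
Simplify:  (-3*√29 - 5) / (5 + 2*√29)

(-149 + 5*√29)/91

Multiply numerator and denominator by -2*√29 + 5.
Denominator becomes -91; numerator becomes -5*√29 + 149.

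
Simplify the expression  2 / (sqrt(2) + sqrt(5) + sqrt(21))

Group as (sqrt(5) + sqrt(21)) + sqrt(2); multiply by (sqrt(5) + sqrt(21)) - sqrt(2), then rationalise the remaining surd.

(-9*sqrt(5) - 12*sqrt(2) + sqrt(210) + 7*sqrt(21))/39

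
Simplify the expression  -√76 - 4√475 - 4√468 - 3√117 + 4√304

-33*√13 - 6*√19

√76 = 2*√19; 4√475 = 20*√19; 4√468 = 24*√13; 3√117 = 9*√13; 4√304 = 16*√19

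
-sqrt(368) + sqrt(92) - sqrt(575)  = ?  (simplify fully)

sqrt(368) = 4*sqrt(23); sqrt(92) = 2*sqrt(23); sqrt(575) = 5*sqrt(23)
Combine: (-4 + 2 - 5)·sqrt(23) = -7*sqrt(23)

-7*sqrt(23)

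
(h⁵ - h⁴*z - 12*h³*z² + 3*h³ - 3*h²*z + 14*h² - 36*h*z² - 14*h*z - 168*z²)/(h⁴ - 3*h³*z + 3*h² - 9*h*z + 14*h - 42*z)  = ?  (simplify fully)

(-h² + h*z + 12*z²)/(-h + 3*z)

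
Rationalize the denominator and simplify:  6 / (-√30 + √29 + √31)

(-45*√30 + 42*√31 + 48*√29 + 3*√26970)/674

Group as (√29 + √31) - √30; multiply by (√29 + √31) + √30, then rationalise the remaining surd.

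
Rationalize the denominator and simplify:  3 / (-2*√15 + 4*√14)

Multiply numerator and denominator by 2*√15 + 4*√14.
Denominator becomes 164; numerator becomes 6*√15 + 12*√14.

(3*√15 + 6*√14)/82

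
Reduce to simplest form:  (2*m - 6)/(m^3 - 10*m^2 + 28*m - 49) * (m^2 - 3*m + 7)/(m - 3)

Factor: 2*m - 6 = 2*(m - 3);  m^3 - 10*m^2 + 28*m - 49 = (m - 7)*(m^2 - 3*m + 7)
Cancel the common factors (m^2 - 3*m + 7), (m - 3).

2/(m - 7)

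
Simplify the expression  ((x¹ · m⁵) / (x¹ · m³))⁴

Inside the bracket: m²
Raise to the power 4: m⁸

m⁸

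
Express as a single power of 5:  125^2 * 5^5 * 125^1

125^2 = 5^6; 5^5 = 5^5; 125^1 = 5^3
Combine exponents: 5^14

5^14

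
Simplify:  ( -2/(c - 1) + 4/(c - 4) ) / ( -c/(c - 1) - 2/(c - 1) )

-2/(c - 4)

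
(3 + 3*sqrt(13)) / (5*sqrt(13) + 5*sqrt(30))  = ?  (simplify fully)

Multiply numerator and denominator by -5*sqrt(30) + 5*sqrt(13).
Denominator becomes -425; numerator becomes -15*sqrt(390) - 15*sqrt(30) + 15*sqrt(13) + 195.

(-39 - 3*sqrt(13) + 3*sqrt(30) + 3*sqrt(390))/85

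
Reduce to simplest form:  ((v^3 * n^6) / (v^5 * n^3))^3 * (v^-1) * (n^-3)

n^6/v^7

Inside the bracket: (v^-2) * n^3
Raise to the power 3: (v^-6) * n^9
Multiply by (v^-1) * (n^-3): add exponents.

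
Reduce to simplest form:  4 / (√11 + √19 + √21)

Group as (√11 + √19) + √21; multiply by (√11 + √19) - √21, then rationalise the remaining surd.

(-8*√4389 + 36*√21 + 52*√19 + 116*√11)/755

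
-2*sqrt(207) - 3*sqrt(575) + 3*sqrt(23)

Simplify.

-18*sqrt(23)

2*sqrt(207) = 6*sqrt(23); 3*sqrt(575) = 15*sqrt(23); 3*sqrt(23) = 3*sqrt(23)
Combine: (-6 - 15 + 3)·sqrt(23) = -18*sqrt(23)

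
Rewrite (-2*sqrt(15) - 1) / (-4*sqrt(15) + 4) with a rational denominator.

Multiply numerator and denominator by 4 + 4*sqrt(15).
Denominator becomes -224; numerator becomes -124 - 12*sqrt(15).

(3*sqrt(15) + 31)/56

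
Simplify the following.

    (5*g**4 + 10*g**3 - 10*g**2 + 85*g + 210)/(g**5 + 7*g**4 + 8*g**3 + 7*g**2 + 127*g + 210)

5/(g + 5)

Factor: 5*g**4 + 10*g**3 - 10*g**2 + 85*g + 210 = 5*(g + 2)*(g**2 - 3*g + 7)*(g + 3);  g**5 + 7*g**4 + 8*g**3 + 7*g**2 + 127*g + 210 = (g**2 - 3*g + 7)*(g + 5)*(g + 2)*(g + 3)
Cancel the common factors (g**2 - 3*g + 7), (g + 2), (g + 3).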